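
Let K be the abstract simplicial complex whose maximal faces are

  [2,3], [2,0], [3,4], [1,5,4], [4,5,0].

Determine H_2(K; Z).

H_2 = 0.

Order the vertices as 0 < 1 < 2 < 3 < 4 < 5. Listing each simplex with vertices in this order, K has dimension 2 with simplices:

  0-simplices (6): [0], [1], [2], [3], [4], [5]
  1-simplices (8): [0,2], [0,4], [0,5], [1,4], [1,5], [2,3], [3,4], [4,5]
  2-simplices (2): [0,4,5], [1,4,5]

giving chain groups C_0 ≅ Z^6, C_1 ≅ Z^8, C_2 ≅ Z^2.

∂_1: C_1 → C_0 sends each edge [p,q] (with p < q) to q − p. For instance
  ∂[3,4] = [4] − [3].
As a 6×8 matrix over Z this has rank 5, with invariant factors (1,1,1,1,1).

The boundary map ∂_2: C_2 → C_1 sends each 2-simplex [p,q,r] to [q,r] − [p,r] + [p,q]. For instance
  ∂[1,4,5] = [4,5] − [1,5] + [1,4],
  ∂[0,4,5] = [4,5] − [0,5] + [0,4].
The 8×2 boundary matrix has rank 2 and Smith normal form diag(1,1).

From H_k ≅ ker(∂_k) / im(∂_{k+1}) we obtain:

  H_2: rank ker ∂_2 − rank ∂_3 = (2 − 2) − 0 = 0, and there is no ∂_3, so H_2 = 0.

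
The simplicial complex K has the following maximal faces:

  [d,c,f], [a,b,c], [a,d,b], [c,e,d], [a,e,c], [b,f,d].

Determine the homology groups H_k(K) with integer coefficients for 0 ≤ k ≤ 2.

H_0 ≅ Z,  H_1 ≅ Z,  H_2 = 0.

Take the total order a < b < c < d < e < f on the vertex set. Then K (dimension 2) consists of the simplices:

  0-simplices (6): a, b, c, d, e, f
  1-simplices (12): ab, ac, ad, ae, bc, bd, bf, cd, ce, cf, de, df
  2-simplices (6): abc, abd, ace, bdf, cde, cdf

Hence C_0 ≅ Z^6, C_1 ≅ Z^12, C_2 ≅ Z^6.

The boundary map ∂_1: C_1 → C_0 is given by ∂[p,q] = [q] − [p].
The 6×12 boundary matrix has rank 5 and Smith normal form diag(1,1,1,1,1).

∂_2: C_2 → C_1 acts by ∂[p,q,r] = [q,r] − [p,r] + [p,q]. For instance
  ∂abd = bd − ad + ab,
  ∂ace = ce − ae + ac.
As a 12×6 matrix over Z this has rank 6, with invariant factors (1,1,1,1,1,1).

From H_k ≅ ker(∂_k) / im(∂_{k+1}) we obtain:

  H_0: rank C_0 − rank ∂_1 = 6 − 5 = 1, and the invariant factors of ∂_1 are all 1, so H_0 = Z.
  H_1: rank ker ∂_1 − rank ∂_2 = (12 − 5) − 6 = 1, and the invariant factors of ∂_2 are all 1, so H_1 = Z.
  H_2: rank ker ∂_2 − rank ∂_3 = (6 − 6) − 0 = 0, and there is no ∂_3, so H_2 = 0.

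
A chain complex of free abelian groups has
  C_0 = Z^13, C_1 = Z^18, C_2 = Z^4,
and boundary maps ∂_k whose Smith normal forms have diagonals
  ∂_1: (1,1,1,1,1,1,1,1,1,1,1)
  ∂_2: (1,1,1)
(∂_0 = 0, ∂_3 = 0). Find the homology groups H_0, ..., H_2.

H_0: b_0 = 13 − 0 − 11 = 2; torsion from ∂_1 factors > 1: none. So H_0 ≅ Z^2.
H_1: b_1 = 18 − 11 − 3 = 4; torsion from ∂_2 factors > 1: none. So H_1 ≅ Z^4.
H_2: b_2 = 4 − 3 − 0 = 1; torsion from ∂_3 factors > 1: none. So H_2 ≅ Z.

H_0 ≅ Z^2,  H_1 ≅ Z^4,  H_2 ≅ Z.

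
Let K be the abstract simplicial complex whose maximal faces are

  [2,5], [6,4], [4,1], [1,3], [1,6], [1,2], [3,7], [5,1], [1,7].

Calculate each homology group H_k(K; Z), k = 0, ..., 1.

H_0 = Z,  H_1 = Z^3.

K has 7 vertices, 9 edges.
rank ∂_0 = 0, rank ∂_1 = 6 ⇒ b_0 = 7 − 0 − 6 = 1; all invariant factors of ∂_1 are 1 so no torsion. So H_0 ≅ Z.
rank ∂_1 = 6, rank ∂_2 = 0 ⇒ b_1 = 9 − 6 − 0 = 3. So H_1 ≅ Z^3.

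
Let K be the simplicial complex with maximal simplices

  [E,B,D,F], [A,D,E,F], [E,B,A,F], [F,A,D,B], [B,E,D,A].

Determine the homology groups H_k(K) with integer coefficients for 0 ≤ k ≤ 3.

Take the total order A < B < D < E < F on the vertex set. Then K (dimension 3) consists of the simplices:

  0-simplices (5): A, B, D, E, F
  1-simplices (10): AB, AD, AE, AF, BD, BE, BF, DE, DF, EF
  2-simplices (10): ABD, ABE, ABF, ADE, ADF, AEF, BDE, BDF, BEF, DEF
  3-simplices (5): ABDE, ABDF, ABEF, ADEF, BDEF

giving chain groups C_0 ≅ Z^5, C_1 ≅ Z^10, C_2 ≅ Z^10, C_3 ≅ Z^5.

∂_1: C_1 → C_0 maps an edge to its endpoints' difference, ∂[p,q] = q − p.
This gives a 5×10 integer matrix of rank 4; reducing to Smith normal form yields diagonal entries (1,1,1,1).

Boundary ∂_2: C_2 → C_1 sends each 2-simplex [p,q,r] to [q,r] − [p,r] + [p,q]. For instance
  ∂AEF = EF − AF + AE,
  ∂ADF = DF − AF + AD.
The resulting 10×10 matrix has rank 6, and its Smith normal form has invariant factors (1,1,1,1,1,1).

Boundary ∂_3: C_3 → C_2 sends each 3-simplex σ to the alternating sum Σ_i (−1)^i (σ with its i-th vertex removed). For instance
  ∂ABDF = BDF − ADF + ABF − ABD,
  ∂ABDE = BDE − ADE + ABE − ABD.
The 10×5 boundary matrix has rank 4 and Smith normal form diag(1,1,1,1).

Computing H_k = (kernel of ∂_k) / (image of ∂_{k+1}):

  H_0: rank C_0 − rank ∂_1 = 5 − 4 = 1, and the invariant factors of ∂_1 are all 1, so H_0 = Z.
  H_1: rank ker ∂_1 − rank ∂_2 = (10 − 4) − 6 = 0, and the invariant factors of ∂_2 are all 1, so H_1 = 0.
  H_2: rank ker ∂_2 − rank ∂_3 = (10 − 6) − 4 = 0, and the invariant factors of ∂_3 are all 1, so H_2 = 0.
  H_3: rank ker ∂_3 − rank ∂_4 = (5 − 4) − 0 = 1, and there is no ∂_4, so H_3 = Z.

(K is a triangulation of the 3-sphere S^3.)

H_0 = Z,  H_1 = 0,  H_2 = 0,  H_3 = Z.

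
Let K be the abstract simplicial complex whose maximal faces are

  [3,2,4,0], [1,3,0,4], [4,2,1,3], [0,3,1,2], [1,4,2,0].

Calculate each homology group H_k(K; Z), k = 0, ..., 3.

H_0 = Z,  H_1 = 0,  H_2 = 0,  H_3 = Z.

Order the vertices as 0 < 1 < 2 < 3 < 4. Listing each simplex with vertices in this order, K has dimension 3 with simplices:

  0-simplices (5): [0], [1], [2], [3], [4]
  1-simplices (10): [0,1], [0,2], [0,3], [0,4], [1,2], [1,3], [1,4], [2,3], [2,4], [3,4]
  2-simplices (10): [0,1,2], [0,1,3], [0,1,4], [0,2,3], [0,2,4], [0,3,4], [1,2,3], [1,2,4], [1,3,4], [2,3,4]
  3-simplices (5): [0,1,2,3], [0,1,2,4], [0,1,3,4], [0,2,3,4], [1,2,3,4]

giving chain groups C_0 ≅ Z^5, C_1 ≅ Z^10, C_2 ≅ Z^10, C_3 ≅ Z^5.

Boundary ∂_1: C_1 → C_0 sends each edge [p,q] (with p < q) to q − p. For instance
  ∂[2,4] = [4] − [2].
The resulting 5×10 matrix has rank 4, and its Smith normal form has invariant factors (1,1,1,1).

The boundary map ∂_2: C_2 → C_1 sends each 2-simplex [p,q,r] to [q,r] − [p,r] + [p,q]. For instance
  ∂[0,1,4] = [1,4] − [0,4] + [0,1],
  ∂[1,3,4] = [3,4] − [1,4] + [1,3].
The resulting 10×10 matrix has rank 6, and its Smith normal form has invariant factors (1,1,1,1,1,1).

∂_3: C_3 → C_2 sends each 3-simplex σ to the alternating sum Σ_i (−1)^i (σ with its i-th vertex removed). For instance
  ∂[1,2,3,4] = [2,3,4] − [1,3,4] + [1,2,4] − [1,2,3],
  ∂[0,1,3,4] = [1,3,4] − [0,3,4] + [0,1,4] − [0,1,3].
The 10×5 boundary matrix has rank 4 and Smith normal form diag(1,1,1,1).

Computing H_k = (kernel of ∂_k) / (image of ∂_{k+1}):

  H_0: rank C_0 − rank ∂_1 = 5 − 4 = 1, and the invariant factors of ∂_1 are all 1, so H_0 ≅ Z.
  H_1: rank ker ∂_1 − rank ∂_2 = (10 − 4) − 6 = 0, and the invariant factors of ∂_2 are all 1, so H_1 ≅ 0.
  H_2: rank ker ∂_2 − rank ∂_3 = (10 − 6) − 4 = 0, and the invariant factors of ∂_3 are all 1, so H_2 ≅ 0.
  H_3: rank ker ∂_3 − rank ∂_4 = (5 − 4) − 0 = 1, and there is no ∂_4, so H_3 ≅ Z.

As a check, the Euler characteristic is 5 − 10 + 10 − 5 = 0, which agrees with 1 − 0 + 0 − 1 = 0.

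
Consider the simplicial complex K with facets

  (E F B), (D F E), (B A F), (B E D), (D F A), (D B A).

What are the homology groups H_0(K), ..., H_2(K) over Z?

H_0 = Z,  H_1 = 0,  H_2 = Z.

We work with the vertex ordering A < B < D < E < F. The simplices of K, each written with vertices in increasing order, are:

  0-simplices (5): A, B, D, E, F
  1-simplices (9): AB, AD, AF, BD, BE, BF, DE, DF, EF
  2-simplices (6): ABD, ABF, ADF, BDE, BEF, DEF

so the chain groups are C_0 ≅ Z^5, C_1 ≅ Z^9, C_2 ≅ Z^6.

∂_1: C_1 → C_0 sends each edge [p,q] (with p < q) to q − p. For instance
  ∂BE = E − B.
This gives a 5×9 integer matrix of rank 4; reducing to Smith normal form yields diagonal entries (1,1,1,1).

The boundary map ∂_2: C_2 → C_1 sends each 2-simplex [p,q,r] to [q,r] − [p,r] + [p,q]. For instance
  ∂ADF = DF − AF + AD,
  ∂BEF = EF − BF + BE.
This gives a 9×6 integer matrix of rank 5; reducing to Smith normal form yields diagonal entries (1,1,1,1,1).

From H_k ≅ ker(∂_k) / im(∂_{k+1}) we obtain:

  H_0: rank C_0 − rank ∂_1 = 5 − 4 = 1, and the invariant factors of ∂_1 are all 1, so H_0 ≅ Z.
  H_1: rank ker ∂_1 − rank ∂_2 = (9 − 4) − 5 = 0, and the invariant factors of ∂_2 are all 1, so H_1 ≅ 0.
  H_2: rank ker ∂_2 − rank ∂_3 = (6 − 5) − 0 = 1, and there is no ∂_3, so H_2 ≅ Z.

(K is a triangulation of the 2-sphere S^2.)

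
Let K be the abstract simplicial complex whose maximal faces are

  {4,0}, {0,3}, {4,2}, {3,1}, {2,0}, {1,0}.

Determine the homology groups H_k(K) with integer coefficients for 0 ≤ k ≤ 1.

Order the vertices as 0 < 1 < 2 < 3 < 4. Listing each simplex with vertices in this order, K has dimension 1 with simplices:

  0-simplices (5): [0], [1], [2], [3], [4]
  1-simplices (6): [0,1], [0,2], [0,3], [0,4], [1,3], [2,4]

so the chain groups are C_0 ≅ Z^5, C_1 ≅ Z^6.

The boundary map ∂_1: C_1 → C_0 sends each edge [p,q] (with p < q) to q − p.
As a 5×6 matrix over Z this has rank 4, with invariant factors (1,1,1,1).

Now H_k = ker ∂_k / im ∂_{k+1}, so:

  H_0: rank C_0 − rank ∂_1 = 5 − 4 = 1, and the invariant factors of ∂_1 are all 1, so H_0 = Z.
  H_1: rank ker ∂_1 − rank ∂_2 = (6 − 4) − 0 = 2, and there is no ∂_2, so H_1 = Z^2.

H_0 = Z,  H_1 = Z^2.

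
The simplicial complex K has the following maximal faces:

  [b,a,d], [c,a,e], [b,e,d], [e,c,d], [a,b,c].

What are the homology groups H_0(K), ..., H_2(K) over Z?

H_0 = Z,  H_1 = Z,  H_2 = 0.

Fix the vertex order a < b < c < d < e and write every simplex with vertices in increasing order. Then dim K = 2 and the simplices of K are:

  0-simplices (5): a, b, c, d, e
  1-simplices (10): ab, ac, ad, ae, bc, bd, be, cd, ce, de
  2-simplices (5): abc, abd, ace, bde, cde

giving chain groups C_0 ≅ Z^5, C_1 ≅ Z^10, C_2 ≅ Z^5.

∂_1: C_1 → C_0 is given by ∂[p,q] = [q] − [p]. For instance
  ∂bd = d − b.
The resulting 5×10 matrix has rank 4, and its Smith normal form has invariant factors (1,1,1,1).

The boundary map ∂_2: C_2 → C_1 sends each 2-simplex [p,q,r] to [q,r] − [p,r] + [p,q]. For instance
  ∂bde = de − be + bd,
  ∂abc = bc − ac + ab.
This gives a 10×5 integer matrix of rank 5; reducing to Smith normal form yields diagonal entries (1,1,1,1,1).

Reading off H_k = ker ∂_k / im ∂_{k+1}:

  H_0: rank C_0 − rank ∂_1 = 5 − 4 = 1, and the invariant factors of ∂_1 are all 1, so H_0 = Z.
  H_1: rank ker ∂_1 − rank ∂_2 = (10 − 4) − 5 = 1, and the invariant factors of ∂_2 are all 1, so H_1 = Z.
  H_2: rank ker ∂_2 − rank ∂_3 = (5 − 5) − 0 = 0, and there is no ∂_3, so H_2 = 0.

As a check, the Euler characteristic is 5 − 10 + 5 = 0, which agrees with 1 − 1 + 0 = 0.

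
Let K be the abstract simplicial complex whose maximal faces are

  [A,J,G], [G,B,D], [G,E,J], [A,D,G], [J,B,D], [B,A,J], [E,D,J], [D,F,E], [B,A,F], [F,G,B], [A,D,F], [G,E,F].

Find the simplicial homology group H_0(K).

H_0 ≅ Z.

Order the vertices as A < B < D < E < F < G < J. Listing each simplex with vertices in this order, K has dimension 2 with simplices:

  0-simplices (7): A, B, D, E, F, G, J
  1-simplices (18): AB, AD, AF, AG, AJ, BD, BF, BG, BJ, DE, DF, DG, DJ, EF, EG, EJ, FG, GJ
  2-simplices (12): ABF, ABJ, ADF, ADG, AGJ, BDG, BDJ, BFG, DEF, DEJ, EFG, EGJ

Hence C_0 ≅ Z^7, C_1 ≅ Z^18, C_2 ≅ Z^12.

∂_1: C_1 → C_0 is given by ∂[p,q] = [q] − [p]. For instance
  ∂BJ = J − B.
As a 7×18 matrix over Z this has rank 6, with invariant factors (1,1,1,1,1,1).

The boundary map ∂_2: C_2 → C_1 acts by ∂[p,q,r] = [q,r] − [p,r] + [p,q]. For instance
  ∂EGJ = GJ − EJ + EG,
  ∂EFG = FG − EG + EF.
This gives a 18×12 integer matrix of rank 12; reducing to Smith normal form yields diagonal entries (1,1,1,1,1,1,1,1,1,1,1,2).

Computing H_k = (kernel of ∂_k) / (image of ∂_{k+1}):

  H_0: rank C_0 − rank ∂_1 = 7 − 6 = 1, and the invariant factors of ∂_1 are all 1, so H_0 = Z.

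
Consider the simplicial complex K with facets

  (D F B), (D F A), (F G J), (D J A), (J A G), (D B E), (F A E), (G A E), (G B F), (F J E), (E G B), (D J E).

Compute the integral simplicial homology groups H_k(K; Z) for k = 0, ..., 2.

Fix the vertex order A < B < D < E < F < G < J and write every simplex with vertices in increasing order. Then dim K = 2 and the simplices of K are:

  0-simplices (7): A, B, D, E, F, G, J
  1-simplices (18): AD, AE, AF, AG, AJ, BD, BE, BF, BG, DE, DF, DJ, EF, EG, EJ, FG, FJ, GJ
  2-simplices (12): ADF, ADJ, AEF, AEG, AGJ, BDE, BDF, BEG, BFG, DEJ, EFJ, FGJ

Hence C_0 ≅ Z^7, C_1 ≅ Z^18, C_2 ≅ Z^12.

∂_1: C_1 → C_0 maps an edge to its endpoints' difference, ∂[p,q] = q − p. For instance
  ∂FG = G − F.
This gives a 7×18 integer matrix of rank 6; reducing to Smith normal form yields diagonal entries (1,1,1,1,1,1).

∂_2: C_2 → C_1 acts by ∂[p,q,r] = [q,r] − [p,r] + [p,q]. For instance
  ∂ADF = DF − AF + AD,
  ∂DEJ = EJ − DJ + DE.
The 18×12 boundary matrix has rank 12 and Smith normal form diag(1,1,1,1,1,1,1,1,1,1,1,2).

From H_k ≅ ker(∂_k) / im(∂_{k+1}) we obtain:

  H_0: rank C_0 − rank ∂_1 = 7 − 6 = 1, and the invariant factors of ∂_1 are all 1, so H_0 = Z.
  H_1: rank ker ∂_1 − rank ∂_2 = (18 − 6) − 12 = 0, and ∂_2 has invariant factor 2 > 1, so H_1 = Z/2.
  H_2: rank ker ∂_2 − rank ∂_3 = (12 − 12) − 0 = 0, and there is no ∂_3, so H_2 = 0.

As a check, the Euler characteristic is 7 − 18 + 12 = 1, which agrees with 1 − 0 + 0 = 1.
(K is a triangulation of the real projective plane RP^2.)

H_0 ≅ Z,  H_1 ≅ Z/2,  H_2 = 0.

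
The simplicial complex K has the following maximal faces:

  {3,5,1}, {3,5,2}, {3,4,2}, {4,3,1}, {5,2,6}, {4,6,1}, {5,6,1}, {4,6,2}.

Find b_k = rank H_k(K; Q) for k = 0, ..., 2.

Fix the vertex order 1 < 2 < 3 < 4 < 5 < 6 and write every simplex with vertices in increasing order. Then dim K = 2 and the simplices of K are:

  0-simplices (6): [1], [2], [3], [4], [5], [6]
  1-simplices (12): [1,3], [1,4], [1,5], [1,6], [2,3], [2,4], [2,5], [2,6], [3,4], [3,5], [4,6], [5,6]
  2-simplices (8): [1,3,4], [1,3,5], [1,4,6], [1,5,6], [2,3,4], [2,3,5], [2,4,6], [2,5,6]

giving chain groups C_0 ≅ Z^6, C_1 ≅ Z^12, C_2 ≅ Z^8.

The boundary map ∂_1: C_1 → C_0 is given by ∂[p,q] = [q] − [p].
This gives a 6×12 integer matrix of rank 5; reducing to Smith normal form yields diagonal entries (1,1,1,1,1).

The boundary map ∂_2: C_2 → C_1 acts by ∂[p,q,r] = [q,r] − [p,r] + [p,q]. For instance
  ∂[1,3,5] = [3,5] − [1,5] + [1,3],
  ∂[2,3,5] = [3,5] − [2,5] + [2,3].
This gives a 12×8 integer matrix of rank 7; reducing to Smith normal form yields diagonal entries (1,1,1,1,1,1,1).

Computing H_k = (kernel of ∂_k) / (image of ∂_{k+1}):

  H_0: rank C_0 − rank ∂_1 = 6 − 5 = 1, and the invariant factors of ∂_1 are all 1, so H_0 ≅ Z.
  H_1: rank ker ∂_1 − rank ∂_2 = (12 − 5) − 7 = 0, and the invariant factors of ∂_2 are all 1, so H_1 ≅ 0.
  H_2: rank ker ∂_2 − rank ∂_3 = (8 − 7) − 0 = 1, and there is no ∂_3, so H_2 ≅ Z.

Hence the Betti numbers are b_0 = 1, b_1 = 0, b_2 = 1.

b_0 = 1, b_1 = 0, b_2 = 1.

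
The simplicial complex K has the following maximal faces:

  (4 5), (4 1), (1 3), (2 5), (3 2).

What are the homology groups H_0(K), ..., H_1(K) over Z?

H_0 = Z,  H_1 = Z.

We work with the vertex ordering 1 < 2 < 3 < 4 < 5. The simplices of K, each written with vertices in increasing order, are:

  0-simplices (5): [1], [2], [3], [4], [5]
  1-simplices (5): [1,3], [1,4], [2,3], [2,5], [4,5]

giving chain groups C_0 ≅ Z^5, C_1 ≅ Z^5.

The boundary map ∂_1: C_1 → C_0 maps an edge to its endpoints' difference, ∂[p,q] = q − p. For instance
  ∂[2,5] = [5] − [2].
The resulting 5×5 matrix has rank 4, and its Smith normal form has invariant factors (1,1,1,1).

Reading off H_k = ker ∂_k / im ∂_{k+1}:

  H_0: rank C_0 − rank ∂_1 = 5 − 4 = 1, and the invariant factors of ∂_1 are all 1, so H_0 ≅ Z.
  H_1: rank ker ∂_1 − rank ∂_2 = (5 − 4) − 0 = 1, and there is no ∂_2, so H_1 ≅ Z.

As a check, the Euler characteristic is 5 − 5 = 0, which agrees with 1 − 1 = 0.
(K is a triangulation of the circle S^1.)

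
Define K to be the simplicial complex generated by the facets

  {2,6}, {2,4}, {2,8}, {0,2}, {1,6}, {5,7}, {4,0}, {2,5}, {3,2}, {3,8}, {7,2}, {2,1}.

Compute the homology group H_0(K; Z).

H_0 ≅ Z.

We work with the vertex ordering 0 < 1 < 2 < 3 < 4 < 5 < 6 < 7 < 8. The simplices of K, each written with vertices in increasing order, are:

  0-simplices (9): [0], [1], [2], [3], [4], [5], [6], [7], [8]
  1-simplices (12): [0,2], [0,4], [1,2], [1,6], [2,3], [2,4], [2,5], [2,6], [2,7], [2,8], [3,8], [5,7]

so the chain groups are C_0 ≅ Z^9, C_1 ≅ Z^12.

The boundary map ∂_1: C_1 → C_0 sends each edge [p,q] (with p < q) to q − p. For instance
  ∂[2,4] = [4] − [2].
As a 9×12 matrix over Z this has rank 8, with invariant factors (1,1,1,1,1,1,1,1).

From H_k ≅ ker(∂_k) / im(∂_{k+1}) we obtain:

  H_0: rank C_0 − rank ∂_1 = 9 − 8 = 1, and the invariant factors of ∂_1 are all 1, so H_0 ≅ Z.

(K is a triangulation of a wedge of 4 circles.)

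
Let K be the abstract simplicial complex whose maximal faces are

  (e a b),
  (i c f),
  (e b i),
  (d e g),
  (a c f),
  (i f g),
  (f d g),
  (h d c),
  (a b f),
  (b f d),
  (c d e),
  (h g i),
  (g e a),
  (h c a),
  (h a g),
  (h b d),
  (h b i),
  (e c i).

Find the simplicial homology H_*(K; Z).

H_0 ≅ Z,  H_1 ≅ Z^2,  H_2 ≅ Z.

Order the vertices as a < b < c < d < e < f < g < h < i. Listing each simplex with vertices in this order, K has dimension 2 with simplices:

  0-simplices (9): a, b, c, d, e, f, g, h, i
  1-simplices (27): ab, ac, ae, af, ag, ah, bd, be, bf, bh, bi, cd, ce, cf, ch, ci, de, df, dg, dh, eg, ei, fg, fi, gh, gi, hi
  2-simplices (18): abe, abf, acf, ach, aeg, agh, bdf, bdh, bei, bhi, cde, cdh, cei, cfi, deg, dfg, fgi, ghi

giving chain groups C_0 ≅ Z^9, C_1 ≅ Z^27, C_2 ≅ Z^18.

The boundary map ∂_1: C_1 → C_0 is given by ∂[p,q] = [q] − [p]. For instance
  ∂dh = h − d.
The 9×27 boundary matrix has rank 8 and Smith normal form diag(1,1,1,1,1,1,1,1).

The boundary map ∂_2: C_2 → C_1 sends each 2-simplex [p,q,r] to [q,r] − [p,r] + [p,q]. For instance
  ∂abf = bf − af + ab,
  ∂ghi = hi − gi + gh.
As a 27×18 matrix over Z this has rank 17, with invariant factors (1,1,1,1,1,1,1,1,1,1,1,1,1,1,1,1,1).

Computing H_k = (kernel of ∂_k) / (image of ∂_{k+1}):

  H_0: rank C_0 − rank ∂_1 = 9 − 8 = 1, and the invariant factors of ∂_1 are all 1, so H_0 = Z.
  H_1: rank ker ∂_1 − rank ∂_2 = (27 − 8) − 17 = 2, and the invariant factors of ∂_2 are all 1, so H_1 = Z^2.
  H_2: rank ker ∂_2 − rank ∂_3 = (18 − 17) − 0 = 1, and there is no ∂_3, so H_2 = Z.

As a check, the Euler characteristic is 9 − 27 + 18 = 0, which agrees with 1 − 2 + 1 = 0.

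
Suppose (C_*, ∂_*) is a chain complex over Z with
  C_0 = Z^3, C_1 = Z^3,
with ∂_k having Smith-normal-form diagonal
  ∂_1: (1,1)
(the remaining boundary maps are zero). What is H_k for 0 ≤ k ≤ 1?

H_0 ≅ Z,  H_1 ≅ Z.

H_0: b_0 = 3 − 0 − 2 = 1; torsion from ∂_1 factors > 1: none. So H_0 ≅ Z.
H_1: b_1 = 3 − 2 − 0 = 1; torsion from ∂_2 factors > 1: none. So H_1 ≅ Z.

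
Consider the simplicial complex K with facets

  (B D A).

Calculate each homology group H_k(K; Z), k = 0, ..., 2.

Take the total order A < B < D on the vertex set. Then K (dimension 2) consists of the simplices:

  0-simplices (3): A, B, D
  1-simplices (3): AB, AD, BD
  2-simplices (1): ABD

Hence C_0 ≅ Z^3, C_1 ≅ Z^3, C_2 ≅ Z^1.

∂_1: C_1 → C_0 sends each edge [p,q] (with p < q) to q − p. For instance
  ∂AB = B − A.
This gives a 3×3 integer matrix of rank 2; reducing to Smith normal form yields diagonal entries (1,1).

∂_2: C_2 → C_1 sends each 2-simplex [p,q,r] to [q,r] − [p,r] + [p,q]. For instance
  ∂ABD = BD − AD + AB.
As a 3×1 matrix over Z this has rank 1, with invariant factors (1).

Now H_k = ker ∂_k / im ∂_{k+1}, so:

  H_0: rank C_0 − rank ∂_1 = 3 − 2 = 1, and the invariant factors of ∂_1 are all 1, so H_0 = Z.
  H_1: rank ker ∂_1 − rank ∂_2 = (3 − 2) − 1 = 0, and the invariant factors of ∂_2 are all 1, so H_1 = 0.
  H_2: rank ker ∂_2 − rank ∂_3 = (1 − 1) − 0 = 0, and there is no ∂_3, so H_2 = 0.

H_0 ≅ Z,  H_1 = 0,  H_2 = 0.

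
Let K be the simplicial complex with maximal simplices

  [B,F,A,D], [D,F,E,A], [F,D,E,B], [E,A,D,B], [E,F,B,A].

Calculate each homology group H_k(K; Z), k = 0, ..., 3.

Take the total order A < B < D < E < F on the vertex set. Then K (dimension 3) consists of the simplices:

  0-simplices (5): A, B, D, E, F
  1-simplices (10): AB, AD, AE, AF, BD, BE, BF, DE, DF, EF
  2-simplices (10): ABD, ABE, ABF, ADE, ADF, AEF, BDE, BDF, BEF, DEF
  3-simplices (5): ABDE, ABDF, ABEF, ADEF, BDEF

so the chain groups are C_0 ≅ Z^5, C_1 ≅ Z^10, C_2 ≅ Z^10, C_3 ≅ Z^5.

Boundary ∂_1: C_1 → C_0 sends each edge [p,q] (with p < q) to q − p.
This gives a 5×10 integer matrix of rank 4; reducing to Smith normal form yields diagonal entries (1,1,1,1).

Boundary ∂_2: C_2 → C_1 sends each 2-simplex [p,q,r] to [q,r] − [p,r] + [p,q]. For instance
  ∂ADE = DE − AE + AD,
  ∂ADF = DF − AF + AD.
As a 10×10 matrix over Z this has rank 6, with invariant factors (1,1,1,1,1,1).

The boundary map ∂_3: C_3 → C_2 sends each 3-simplex σ to the alternating sum Σ_i (−1)^i (σ with its i-th vertex removed). For instance
  ∂ADEF = DEF − AEF + ADF − ADE,
  ∂ABDF = BDF − ADF + ABF − ABD.
As a 10×5 matrix over Z this has rank 4, with invariant factors (1,1,1,1).

Computing H_k = (kernel of ∂_k) / (image of ∂_{k+1}):

  H_0: rank C_0 − rank ∂_1 = 5 − 4 = 1, and the invariant factors of ∂_1 are all 1, so H_0 = Z.
  H_1: rank ker ∂_1 − rank ∂_2 = (10 − 4) − 6 = 0, and the invariant factors of ∂_2 are all 1, so H_1 = 0.
  H_2: rank ker ∂_2 − rank ∂_3 = (10 − 6) − 4 = 0, and the invariant factors of ∂_3 are all 1, so H_2 = 0.
  H_3: rank ker ∂_3 − rank ∂_4 = (5 − 4) − 0 = 1, and there is no ∂_4, so H_3 = Z.

H_0 ≅ Z,  H_1 = 0,  H_2 = 0,  H_3 ≅ Z.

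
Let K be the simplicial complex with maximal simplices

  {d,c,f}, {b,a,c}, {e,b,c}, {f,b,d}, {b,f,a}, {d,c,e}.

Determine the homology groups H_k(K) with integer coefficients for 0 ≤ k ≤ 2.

H_0 = Z,  H_1 = Z,  H_2 = 0.

Fix the vertex order a < b < c < d < e < f and write every simplex with vertices in increasing order. Then dim K = 2 and the simplices of K are:

  0-simplices (6): a, b, c, d, e, f
  1-simplices (12): ab, ac, af, bc, bd, be, bf, cd, ce, cf, de, df
  2-simplices (6): abc, abf, bce, bdf, cde, cdf

so the chain groups are C_0 ≅ Z^6, C_1 ≅ Z^12, C_2 ≅ Z^6.

Boundary ∂_1: C_1 → C_0 sends each edge [p,q] (with p < q) to q − p.
As a 6×12 matrix over Z this has rank 5, with invariant factors (1,1,1,1,1).

Boundary ∂_2: C_2 → C_1 sends each 2-simplex [p,q,r] to [q,r] − [p,r] + [p,q]. For instance
  ∂cdf = df − cf + cd,
  ∂abc = bc − ac + ab.
The 12×6 boundary matrix has rank 6 and Smith normal form diag(1,1,1,1,1,1).

From H_k ≅ ker(∂_k) / im(∂_{k+1}) we obtain:

  H_0: rank C_0 − rank ∂_1 = 6 − 5 = 1, and the invariant factors of ∂_1 are all 1, so H_0 ≅ Z.
  H_1: rank ker ∂_1 − rank ∂_2 = (12 − 5) − 6 = 1, and the invariant factors of ∂_2 are all 1, so H_1 ≅ Z.
  H_2: rank ker ∂_2 − rank ∂_3 = (6 − 6) − 0 = 0, and there is no ∂_3, so H_2 ≅ 0.

(K is a triangulation of the cylinder S^1 x I.)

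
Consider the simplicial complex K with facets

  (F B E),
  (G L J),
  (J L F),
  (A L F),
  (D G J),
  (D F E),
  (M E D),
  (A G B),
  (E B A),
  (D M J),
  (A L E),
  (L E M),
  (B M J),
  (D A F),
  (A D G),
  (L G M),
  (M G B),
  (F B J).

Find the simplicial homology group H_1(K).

Fix the vertex order A < B < D < E < F < G < J < L < M and write every simplex with vertices in increasing order. Then dim K = 2 and the simplices of K are:

  0-simplices (9): A, B, D, E, F, G, J, L, M
  1-simplices (27): AB, AD, AE, AF, AG, AL, BE, BF, BG, BJ, BM, DE, DF, DG, DJ, DM, EF, EL, EM, FJ, FL, GJ, GL, GM, JL, JM, LM
  2-simplices (18): ABE, ABG, ADF, ADG, AEL, AFL, BEF, BFJ, BGM, BJM, DEF, DEM, DGJ, DJM, ELM, FJL, GJL, GLM

so the chain groups are C_0 ≅ Z^9, C_1 ≅ Z^27, C_2 ≅ Z^18.

Boundary ∂_1: C_1 → C_0 is given by ∂[p,q] = [q] − [p]. For instance
  ∂DF = F − D.
As a 9×27 matrix over Z this has rank 8, with invariant factors (1,1,1,1,1,1,1,1).

Boundary ∂_2: C_2 → C_1 maps a triangle to the signed sum of its edges. For instance
  ∂ABG = BG − AG + AB,
  ∂DEF = EF − DF + DE.
The resulting 27×18 matrix has rank 18, and its Smith normal form has invariant factors (1,1,1,1,1,1,1,1,1,1,1,1,1,1,1,1,1,2).

From H_k ≅ ker(∂_k) / im(∂_{k+1}) we obtain:

  H_1: rank ker ∂_1 − rank ∂_2 = (27 − 8) − 18 = 1, and ∂_2 has invariant factor 2 > 1, so H_1 = Z ⊕ Z/2.

(K is a triangulation of the Klein bottle.)

H_1 ≅ Z ⊕ Z/2.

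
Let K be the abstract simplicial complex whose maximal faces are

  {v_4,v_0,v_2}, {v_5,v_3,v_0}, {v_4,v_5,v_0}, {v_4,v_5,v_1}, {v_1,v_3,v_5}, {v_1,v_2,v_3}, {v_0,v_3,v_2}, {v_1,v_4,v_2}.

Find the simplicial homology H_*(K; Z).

We work with the vertex ordering v_0 < v_1 < v_2 < v_3 < v_4 < v_5. The simplices of K, each written with vertices in increasing order, are:

  0-simplices (6): [v_0], [v_1], [v_2], [v_3], [v_4], [v_5]
  1-simplices (12): [v_0,v_2], [v_0,v_3], [v_0,v_4], [v_0,v_5], [v_1,v_2], [v_1,v_3], [v_1,v_4], [v_1,v_5], [v_2,v_3], [v_2,v_4], [v_3,v_5], [v_4,v_5]
  2-simplices (8): [v_0,v_2,v_3], [v_0,v_2,v_4], [v_0,v_3,v_5], [v_0,v_4,v_5], [v_1,v_2,v_3], [v_1,v_2,v_4], [v_1,v_3,v_5], [v_1,v_4,v_5]

Hence C_0 ≅ Z^6, C_1 ≅ Z^12, C_2 ≅ Z^8.

Boundary ∂_1: C_1 → C_0 is given by ∂[p,q] = [q] − [p].
The resulting 6×12 matrix has rank 5, and its Smith normal form has invariant factors (1,1,1,1,1).

∂_2: C_2 → C_1 sends each 2-simplex [p,q,r] to [q,r] − [p,r] + [p,q]. For instance
  ∂[v_0,v_2,v_4] = [v_2,v_4] − [v_0,v_4] + [v_0,v_2],
  ∂[v_0,v_3,v_5] = [v_3,v_5] − [v_0,v_5] + [v_0,v_3].
This gives a 12×8 integer matrix of rank 7; reducing to Smith normal form yields diagonal entries (1,1,1,1,1,1,1).

Now H_k = ker ∂_k / im ∂_{k+1}, so:

  H_0: rank C_0 − rank ∂_1 = 6 − 5 = 1, and the invariant factors of ∂_1 are all 1, so H_0 ≅ Z.
  H_1: rank ker ∂_1 − rank ∂_2 = (12 − 5) − 7 = 0, and the invariant factors of ∂_2 are all 1, so H_1 ≅ 0.
  H_2: rank ker ∂_2 − rank ∂_3 = (8 − 7) − 0 = 1, and there is no ∂_3, so H_2 ≅ Z.

H_0 = Z,  H_1 = 0,  H_2 = Z.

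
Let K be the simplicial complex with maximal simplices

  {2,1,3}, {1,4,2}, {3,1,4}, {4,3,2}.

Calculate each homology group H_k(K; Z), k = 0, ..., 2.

H_0 = Z,  H_1 = 0,  H_2 = Z.

Order the vertices as 1 < 2 < 3 < 4. Listing each simplex with vertices in this order, K has dimension 2 with simplices:

  0-simplices (4): [1], [2], [3], [4]
  1-simplices (6): [1,2], [1,3], [1,4], [2,3], [2,4], [3,4]
  2-simplices (4): [1,2,3], [1,2,4], [1,3,4], [2,3,4]

so the chain groups are C_0 ≅ Z^4, C_1 ≅ Z^6, C_2 ≅ Z^4.

∂_1: C_1 → C_0 maps an edge to its endpoints' difference, ∂[p,q] = q − p. For instance
  ∂[1,2] = [2] − [1].
As a 4×6 matrix over Z this has rank 3, with invariant factors (1,1,1).

∂_2: C_2 → C_1 maps a triangle to the signed sum of its edges. For instance
  ∂[1,2,3] = [2,3] − [1,3] + [1,2],
  ∂[2,3,4] = [3,4] − [2,4] + [2,3].
This gives a 6×4 integer matrix of rank 3; reducing to Smith normal form yields diagonal entries (1,1,1).

Computing H_k = (kernel of ∂_k) / (image of ∂_{k+1}):

  H_0: rank C_0 − rank ∂_1 = 4 − 3 = 1, and the invariant factors of ∂_1 are all 1, so H_0 ≅ Z.
  H_1: rank ker ∂_1 − rank ∂_2 = (6 − 3) − 3 = 0, and the invariant factors of ∂_2 are all 1, so H_1 ≅ 0.
  H_2: rank ker ∂_2 − rank ∂_3 = (4 − 3) − 0 = 1, and there is no ∂_3, so H_2 ≅ Z.

As a check, the Euler characteristic is 4 − 6 + 4 = 2, which agrees with 1 − 0 + 1 = 2.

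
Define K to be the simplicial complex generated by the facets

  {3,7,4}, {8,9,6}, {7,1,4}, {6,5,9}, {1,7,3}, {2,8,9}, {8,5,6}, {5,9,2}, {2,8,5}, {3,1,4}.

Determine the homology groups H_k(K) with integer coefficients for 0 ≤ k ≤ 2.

H_0 = Z^2,  H_1 = 0,  H_2 = Z^2.

We work with the vertex ordering 1 < 2 < 3 < 4 < 5 < 6 < 7 < 8 < 9. The simplices of K, each written with vertices in increasing order, are:

  0-simplices (9): [1], [2], [3], [4], [5], [6], [7], [8], [9]
  1-simplices (15): [1,3], [1,4], [1,7], [2,5], [2,8], [2,9], [3,4], [3,7], [4,7], [5,6], [5,8], [5,9], [6,8], [6,9], [8,9]
  2-simplices (10): [1,3,4], [1,3,7], [1,4,7], [2,5,8], [2,5,9], [2,8,9], [3,4,7], [5,6,8], [5,6,9], [6,8,9]

Hence C_0 ≅ Z^9, C_1 ≅ Z^15, C_2 ≅ Z^10.

∂_1: C_1 → C_0 is given by ∂[p,q] = [q] − [p].
This gives a 9×15 integer matrix of rank 7; reducing to Smith normal form yields diagonal entries (1,1,1,1,1,1,1).

The boundary map ∂_2: C_2 → C_1 sends each 2-simplex [p,q,r] to [q,r] − [p,r] + [p,q]. For instance
  ∂[2,5,9] = [5,9] − [2,9] + [2,5],
  ∂[2,5,8] = [5,8] − [2,8] + [2,5].
The resulting 15×10 matrix has rank 8, and its Smith normal form has invariant factors (1,1,1,1,1,1,1,1).

Reading off H_k = ker ∂_k / im ∂_{k+1}:

  H_0: rank C_0 − rank ∂_1 = 9 − 7 = 2, and the invariant factors of ∂_1 are all 1, so H_0 = Z^2.
  H_1: rank ker ∂_1 − rank ∂_2 = (15 − 7) − 8 = 0, and the invariant factors of ∂_2 are all 1, so H_1 = 0.
  H_2: rank ker ∂_2 − rank ∂_3 = (10 − 8) − 0 = 2, and there is no ∂_3, so H_2 = Z^2.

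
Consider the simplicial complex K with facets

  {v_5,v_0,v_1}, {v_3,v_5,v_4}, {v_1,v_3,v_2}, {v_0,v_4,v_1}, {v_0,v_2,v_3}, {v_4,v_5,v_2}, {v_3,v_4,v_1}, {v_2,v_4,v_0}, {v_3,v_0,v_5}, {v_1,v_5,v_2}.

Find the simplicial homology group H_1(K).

H_1 = Z/2Z.

Fix the vertex order v_0 < v_1 < v_2 < v_3 < v_4 < v_5 and write every simplex with vertices in increasing order. Then dim K = 2 and the simplices of K are:

  0-simplices (6): [v_0], [v_1], [v_2], [v_3], [v_4], [v_5]
  1-simplices (15): (15 of them)
  2-simplices (10): [v_0,v_1,v_4], [v_0,v_1,v_5], [v_0,v_2,v_3], [v_0,v_2,v_4], [v_0,v_3,v_5], [v_1,v_2,v_3], [v_1,v_2,v_5], [v_1,v_3,v_4], [v_2,v_4,v_5], [v_3,v_4,v_5]

so the chain groups are C_0 ≅ Z^6, C_1 ≅ Z^15, C_2 ≅ Z^10.

∂_1: C_1 → C_0 maps an edge to its endpoints' difference, ∂[p,q] = q − p. For instance
  ∂[v_0,v_4] = [v_4] − [v_0].
The 6×15 boundary matrix has rank 5 and Smith normal form diag(1,1,1,1,1).

The boundary map ∂_2: C_2 → C_1 acts by ∂[p,q,r] = [q,r] − [p,r] + [p,q]. For instance
  ∂[v_3,v_4,v_5] = [v_4,v_5] − [v_3,v_5] + [v_3,v_4],
  ∂[v_1,v_2,v_5] = [v_2,v_5] − [v_1,v_5] + [v_1,v_2].
As a 15×10 matrix over Z this has rank 10, with invariant factors (1,1,1,1,1,1,1,1,1,2).

From H_k ≅ ker(∂_k) / im(∂_{k+1}) we obtain:

  H_1: rank ker ∂_1 − rank ∂_2 = (15 − 5) − 10 = 0, and ∂_2 has invariant factor 2 > 1, so H_1 ≅ Z/2Z.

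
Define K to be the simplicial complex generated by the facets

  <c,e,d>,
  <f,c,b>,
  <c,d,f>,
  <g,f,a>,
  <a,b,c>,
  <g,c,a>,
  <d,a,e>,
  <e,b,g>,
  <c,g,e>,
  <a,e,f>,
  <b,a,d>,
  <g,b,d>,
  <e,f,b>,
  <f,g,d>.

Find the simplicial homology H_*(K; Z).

H_0 ≅ Z,  H_1 ≅ Z^2,  H_2 ≅ Z.

Take the total order a < b < c < d < e < f < g on the vertex set. Then K (dimension 2) consists of the simplices:

  0-simplices (7): a, b, c, d, e, f, g
  1-simplices (21): ab, ac, ad, ae, af, ag, bc, bd, be, bf, bg, cd, ce, cf, cg, de, df, dg, ef, eg, fg
  2-simplices (14): abc, abd, acg, ade, aef, afg, bcf, bdg, bef, beg, cde, cdf, ceg, dfg

Hence C_0 ≅ Z^7, C_1 ≅ Z^21, C_2 ≅ Z^14.

∂_1: C_1 → C_0 maps an edge to its endpoints' difference, ∂[p,q] = q − p. For instance
  ∂cd = d − c.
This gives a 7×21 integer matrix of rank 6; reducing to Smith normal form yields diagonal entries (1,1,1,1,1,1).

∂_2: C_2 → C_1 sends each 2-simplex [p,q,r] to [q,r] − [p,r] + [p,q]. For instance
  ∂beg = eg − bg + be,
  ∂abc = bc − ac + ab.
As a 21×14 matrix over Z this has rank 13, with invariant factors (1,1,1,1,1,1,1,1,1,1,1,1,1).

From H_k ≅ ker(∂_k) / im(∂_{k+1}) we obtain:

  H_0: rank C_0 − rank ∂_1 = 7 − 6 = 1, and the invariant factors of ∂_1 are all 1, so H_0 ≅ Z.
  H_1: rank ker ∂_1 − rank ∂_2 = (21 − 6) − 13 = 2, and the invariant factors of ∂_2 are all 1, so H_1 ≅ Z^2.
  H_2: rank ker ∂_2 − rank ∂_3 = (14 − 13) − 0 = 1, and there is no ∂_3, so H_2 ≅ Z.

As a check, the Euler characteristic is 7 − 21 + 14 = 0, which agrees with 1 − 2 + 1 = 0.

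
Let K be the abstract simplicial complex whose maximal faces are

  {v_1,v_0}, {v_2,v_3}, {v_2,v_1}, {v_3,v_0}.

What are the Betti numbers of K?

b_0 = 1, b_1 = 1.

We work with the vertex ordering v_0 < v_1 < v_2 < v_3. The simplices of K, each written with vertices in increasing order, are:

  0-simplices (4): [v_0], [v_1], [v_2], [v_3]
  1-simplices (4): [v_0,v_1], [v_0,v_3], [v_1,v_2], [v_2,v_3]

giving chain groups C_0 ≅ Z^4, C_1 ≅ Z^4.

The boundary map ∂_1: C_1 → C_0 is given by ∂[p,q] = [q] − [p]. For instance
  ∂[v_0,v_3] = [v_3] − [v_0].
The resulting 4×4 matrix has rank 3, and its Smith normal form has invariant factors (1,1,1).

Reading off H_k = ker ∂_k / im ∂_{k+1}:

  H_0: rank C_0 − rank ∂_1 = 4 − 3 = 1, and the invariant factors of ∂_1 are all 1, so H_0 ≅ Z.
  H_1: rank ker ∂_1 − rank ∂_2 = (4 − 3) − 0 = 1, and there is no ∂_2, so H_1 ≅ Z.

(K is a triangulation of the circle S^1.)

Hence the Betti numbers are b_0 = 1, b_1 = 1.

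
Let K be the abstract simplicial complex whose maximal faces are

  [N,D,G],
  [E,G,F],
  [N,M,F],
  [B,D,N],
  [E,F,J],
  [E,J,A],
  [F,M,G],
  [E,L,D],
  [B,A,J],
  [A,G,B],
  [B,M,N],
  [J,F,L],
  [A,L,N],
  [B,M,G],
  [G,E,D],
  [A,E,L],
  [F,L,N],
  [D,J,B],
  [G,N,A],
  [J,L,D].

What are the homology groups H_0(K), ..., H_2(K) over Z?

Fix the vertex order A < B < D < E < F < G < J < L < M < N and write every simplex with vertices in increasing order. Then dim K = 2 and the simplices of K are:

  0-simplices (10): A, B, D, E, F, G, J, L, M, N
  1-simplices (30): AB, AE, AG, AJ, AL, AN, BD, BG, BJ, BM, BN, DE, DG, DJ, DL, DN, EF, EG, EJ, EL, FG, FJ, FL, FM, FN, GM, GN, JL, LN, MN
  2-simplices (20): ABG, ABJ, AEJ, AEL, AGN, ALN, BDJ, BDN, BGM, BMN, DEG, DEL, DGN, DJL, EFG, EFJ, FGM, FJL, FLN, FMN

giving chain groups C_0 ≅ Z^10, C_1 ≅ Z^30, C_2 ≅ Z^20.

∂_1: C_1 → C_0 is given by ∂[p,q] = [q] − [p]. For instance
  ∂AL = L − A.
The resulting 10×30 matrix has rank 9, and its Smith normal form has invariant factors (1,1,1,1,1,1,1,1,1).

Boundary ∂_2: C_2 → C_1 sends each 2-simplex [p,q,r] to [q,r] − [p,r] + [p,q]. For instance
  ∂BGM = GM − BM + BG,
  ∂DGN = GN − DN + DG.
As a 30×20 matrix over Z this has rank 20, with invariant factors (1,1,1,1,1,1,1,1,1,1,1,1,1,1,1,1,1,1,1,2).

Computing H_k = (kernel of ∂_k) / (image of ∂_{k+1}):

  H_0: rank C_0 − rank ∂_1 = 10 − 9 = 1, and the invariant factors of ∂_1 are all 1, so H_0 = Z.
  H_1: rank ker ∂_1 − rank ∂_2 = (30 − 9) − 20 = 1, and ∂_2 has invariant factor 2 > 1, so H_1 = Z × Z/2.
  H_2: rank ker ∂_2 − rank ∂_3 = (20 − 20) − 0 = 0, and there is no ∂_3, so H_2 = 0.

As a check, the Euler characteristic is 10 − 30 + 20 = 0, which agrees with 1 − 1 + 0 = 0.

H_0 = Z,  H_1 = Z × Z/2,  H_2 = 0.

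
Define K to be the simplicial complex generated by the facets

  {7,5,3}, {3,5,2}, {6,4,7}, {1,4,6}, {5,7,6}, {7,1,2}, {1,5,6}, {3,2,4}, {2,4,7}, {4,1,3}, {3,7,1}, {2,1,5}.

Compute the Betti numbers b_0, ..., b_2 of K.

b_0 = 1, b_1 = 0, b_2 = 0.

Fix the vertex order 1 < 2 < 3 < 4 < 5 < 6 < 7 and write every simplex with vertices in increasing order. Then dim K = 2 and the simplices of K are:

  0-simplices (7): [1], [2], [3], [4], [5], [6], [7]
  1-simplices (18): [1,2], [1,3], [1,4], [1,5], [1,6], [1,7], [2,3], [2,4], [2,5], [2,7], [3,4], [3,5], [3,7], [4,6], [4,7], [5,6], [5,7], [6,7]
  2-simplices (12): [1,2,5], [1,2,7], [1,3,4], [1,3,7], [1,4,6], [1,5,6], [2,3,4], [2,3,5], [2,4,7], [3,5,7], [4,6,7], [5,6,7]

giving chain groups C_0 ≅ Z^7, C_1 ≅ Z^18, C_2 ≅ Z^12.

The boundary map ∂_1: C_1 → C_0 maps an edge to its endpoints' difference, ∂[p,q] = q − p. For instance
  ∂[1,3] = [3] − [1].
This gives a 7×18 integer matrix of rank 6; reducing to Smith normal form yields diagonal entries (1,1,1,1,1,1).

The boundary map ∂_2: C_2 → C_1 sends each 2-simplex [p,q,r] to [q,r] − [p,r] + [p,q]. For instance
  ∂[1,4,6] = [4,6] − [1,6] + [1,4],
  ∂[2,3,4] = [3,4] − [2,4] + [2,3].
As a 18×12 matrix over Z this has rank 12, with invariant factors (1,1,1,1,1,1,1,1,1,1,1,2).

Reading off H_k = ker ∂_k / im ∂_{k+1}:

  H_0: rank C_0 − rank ∂_1 = 7 − 6 = 1, and the invariant factors of ∂_1 are all 1, so H_0 ≅ Z.
  H_1: rank ker ∂_1 − rank ∂_2 = (18 − 6) − 12 = 0, and ∂_2 has invariant factor 2 > 1, so H_1 ≅ Z/2.
  H_2: rank ker ∂_2 − rank ∂_3 = (12 − 12) − 0 = 0, and there is no ∂_3, so H_2 ≅ 0.

Hence the Betti numbers are b_0 = 1, b_1 = 0, b_2 = 0.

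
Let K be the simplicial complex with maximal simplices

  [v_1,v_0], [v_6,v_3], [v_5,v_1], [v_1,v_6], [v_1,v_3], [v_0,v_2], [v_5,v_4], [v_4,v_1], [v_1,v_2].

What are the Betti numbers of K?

Take the total order v_0 < v_1 < v_2 < v_3 < v_4 < v_5 < v_6 on the vertex set. Then K (dimension 1) consists of the simplices:

  0-simplices (7): [v_0], [v_1], [v_2], [v_3], [v_4], [v_5], [v_6]
  1-simplices (9): [v_0,v_1], [v_0,v_2], [v_1,v_2], [v_1,v_3], [v_1,v_4], [v_1,v_5], [v_1,v_6], [v_3,v_6], [v_4,v_5]

Hence C_0 ≅ Z^7, C_1 ≅ Z^9.

∂_1: C_1 → C_0 is given by ∂[p,q] = [q] − [p].
This gives a 7×9 integer matrix of rank 6; reducing to Smith normal form yields diagonal entries (1,1,1,1,1,1).

Computing H_k = (kernel of ∂_k) / (image of ∂_{k+1}):

  H_0: rank C_0 − rank ∂_1 = 7 − 6 = 1, and the invariant factors of ∂_1 are all 1, so H_0 ≅ Z.
  H_1: rank ker ∂_1 − rank ∂_2 = (9 − 6) − 0 = 3, and there is no ∂_2, so H_1 ≅ Z^3.

Hence the Betti numbers are b_0 = 1, b_1 = 3.

b_0 = 1, b_1 = 3.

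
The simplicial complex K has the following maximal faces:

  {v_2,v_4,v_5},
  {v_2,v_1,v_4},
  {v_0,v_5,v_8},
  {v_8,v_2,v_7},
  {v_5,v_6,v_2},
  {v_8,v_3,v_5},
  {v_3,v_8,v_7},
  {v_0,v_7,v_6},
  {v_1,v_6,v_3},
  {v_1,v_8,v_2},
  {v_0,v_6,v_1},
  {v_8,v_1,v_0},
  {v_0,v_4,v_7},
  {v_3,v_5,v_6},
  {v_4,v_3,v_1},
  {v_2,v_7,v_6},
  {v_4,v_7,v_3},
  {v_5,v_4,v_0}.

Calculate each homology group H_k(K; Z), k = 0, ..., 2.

H_0 = Z,  H_1 = Z^2,  H_2 = Z.

Order the vertices as v_0 < v_1 < v_2 < v_3 < v_4 < v_5 < v_6 < v_7 < v_8. Listing each simplex with vertices in this order, K has dimension 2 with simplices:

  0-simplices (9): [v_0], [v_1], [v_2], [v_3], [v_4], [v_5], [v_6], [v_7], [v_8]
  1-simplices (27): (27 of them)
  2-simplices (18): (18 of them)

Hence C_0 ≅ Z^9, C_1 ≅ Z^27, C_2 ≅ Z^18.

The boundary map ∂_1: C_1 → C_0 maps an edge to its endpoints' difference, ∂[p,q] = q − p.
This gives a 9×27 integer matrix of rank 8; reducing to Smith normal form yields diagonal entries (1,1,1,1,1,1,1,1).

∂_2: C_2 → C_1 maps a triangle to the signed sum of its edges. For instance
  ∂[v_0,v_4,v_5] = [v_4,v_5] − [v_0,v_5] + [v_0,v_4],
  ∂[v_1,v_3,v_6] = [v_3,v_6] − [v_1,v_6] + [v_1,v_3].
This gives a 27×18 integer matrix of rank 17; reducing to Smith normal form yields diagonal entries (1,1,1,1,1,1,1,1,1,1,1,1,1,1,1,1,1).

From H_k ≅ ker(∂_k) / im(∂_{k+1}) we obtain:

  H_0: rank C_0 − rank ∂_1 = 9 − 8 = 1, and the invariant factors of ∂_1 are all 1, so H_0 ≅ Z.
  H_1: rank ker ∂_1 − rank ∂_2 = (27 − 8) − 17 = 2, and the invariant factors of ∂_2 are all 1, so H_1 ≅ Z^2.
  H_2: rank ker ∂_2 − rank ∂_3 = (18 − 17) − 0 = 1, and there is no ∂_3, so H_2 ≅ Z.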